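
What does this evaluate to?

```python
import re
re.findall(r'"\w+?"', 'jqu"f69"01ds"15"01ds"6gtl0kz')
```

['"f69"', '"15"']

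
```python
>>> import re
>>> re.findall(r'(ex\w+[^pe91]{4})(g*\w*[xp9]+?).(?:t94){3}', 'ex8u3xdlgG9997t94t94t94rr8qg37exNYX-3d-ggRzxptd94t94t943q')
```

[('ex8u3xdlgG', '999')]

With 2 capturing groups, `findall` returns a 2-tuple per match.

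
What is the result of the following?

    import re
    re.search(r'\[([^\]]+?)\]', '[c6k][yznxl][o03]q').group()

'[c6k]'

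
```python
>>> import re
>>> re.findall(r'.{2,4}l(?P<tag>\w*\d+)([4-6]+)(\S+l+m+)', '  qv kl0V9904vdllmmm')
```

[('0V990', '4', 'vdllmmm')]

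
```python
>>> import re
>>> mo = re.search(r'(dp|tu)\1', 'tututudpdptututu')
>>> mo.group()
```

The backreference `\1` re-matches whatever the first group consumed, character for character.
`search` walks the string left to right and returns the first match it finds.
The match spans [0:4] → 'tutu'.
Captured: group 1 = 'tu'.

'tutu'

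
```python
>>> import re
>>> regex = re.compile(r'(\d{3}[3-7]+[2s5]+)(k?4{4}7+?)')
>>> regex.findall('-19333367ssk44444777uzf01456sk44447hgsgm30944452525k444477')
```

The `?` after the quantifier makes it lazy — it takes as little as possible before letting the rest of the pattern try.
Multiple groups make `findall` return tuples — one 2-tuple for each match.

[('01456s', 'k44447'), ('30944452525', 'k44447')]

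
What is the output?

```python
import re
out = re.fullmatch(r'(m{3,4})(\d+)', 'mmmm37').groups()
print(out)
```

The pattern matches 3 to 4 of a literal 'm' (captured); then one or more of a digit (captured).
`re.fullmatch` requires the pattern to consume the entire string.
The match spans [0:6] → 'mmmm37'.
Captured: group 1 = 'mmmm', group 2 = '37'.

('mmmm', '37')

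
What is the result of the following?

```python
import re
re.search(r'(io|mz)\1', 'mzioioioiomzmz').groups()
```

('io',)

The backreference `\1` re-matches whatever the first group consumed, character for character.
`search` walks the string left to right and returns the first match it finds.
The match spans [2:6] → 'ioio'.
Captured: group 1 = 'io'.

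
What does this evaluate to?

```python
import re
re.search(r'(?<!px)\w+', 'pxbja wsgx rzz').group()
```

'pxbja'

The negative lookaround is zero-width — it rules out positions where the adjacent text would match, without consuming anything.
The match spans [0:5] → 'pxbja'.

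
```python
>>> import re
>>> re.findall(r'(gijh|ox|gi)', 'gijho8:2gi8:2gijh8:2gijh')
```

['gijh', 'gi', 'gijh', 'gijh']

The regex engine tests alternatives in the order written; an earlier branch that matches wins even if a later one would match more.
Scanning left to right: at [0:4] match 'gijh', group 1 = 'gijh'; at [8:10] match 'gi', group 1 = 'gi'; at [13:17] match 'gijh', group 1 = 'gijh'; at [20:24] match 'gijh', group 1 = 'gijh'.
Because there's exactly one group, `findall` drops the full match and keeps group 1 from each hit.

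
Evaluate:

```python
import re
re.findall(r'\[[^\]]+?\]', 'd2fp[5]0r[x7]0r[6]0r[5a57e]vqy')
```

['[5]', '[x7]', '[6]', '[5a57e]']

Matches: at [4:7] → '[5]'; at [9:13] → '[x7]'; at [15:18] → '[6]'; at [20:27] → '[5a57e]'.
Since nothing is captured, `findall` lists the 4 matched substrings directly.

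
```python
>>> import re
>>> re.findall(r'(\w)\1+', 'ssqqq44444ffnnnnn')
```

['s', 'q', '4', 'f', 'n']

`\1` has to match the exact text group 1 already captured.
One capturing group, so `findall` returns just the captured substring from each match — 5 in all.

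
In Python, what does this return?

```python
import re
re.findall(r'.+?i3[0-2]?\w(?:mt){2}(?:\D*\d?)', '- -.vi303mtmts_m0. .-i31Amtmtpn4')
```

Pattern: one or more of any character (lazy), then the literal 'i3'; then optionally a character in [0-2], then a word character, then the literal 'mt' repeated 2 times; then zero or more of a non-digit, then optionally a digit (non-capturing group).
Scanning left to right: at [0:17] → '- -.vi303mtmts_m0'; at [17:32] → '. .-i31Amtmtpn4'.
Since nothing is captured, `findall` lists the 2 matched substrings directly.

['- -.vi303mtmts_m0', '. .-i31Amtmtpn4']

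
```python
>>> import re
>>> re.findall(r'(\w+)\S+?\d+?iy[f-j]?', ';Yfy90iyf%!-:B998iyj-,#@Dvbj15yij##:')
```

Pattern: one or more of a word character (captured); then one or more of a non-whitespace character (lazy); then one or more of a digit (lazy), then the literal 'iy', then optionally a character in [f-j].
Matches: at [1:20] match 'Yfy90iyf%!-:B998iyj', group 1 = 'Yfy90iyf'.
With a single group, `findall` returns only what that group captured — 1 item.

['Yfy90iyf']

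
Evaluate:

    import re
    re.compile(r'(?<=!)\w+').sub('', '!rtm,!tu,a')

'!,!,a'

The positive lookaround only admits positions where the adjacent text matches; those characters stay outside the span.
Matches: at [1:4] → 'rtm'; at [6:8] → 'tu'.
`sub` substitutes '' at each match site.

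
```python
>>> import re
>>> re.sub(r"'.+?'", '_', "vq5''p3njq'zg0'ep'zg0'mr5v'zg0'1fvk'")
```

The `?` after the quantifier makes it lazy — it takes as little as possible before letting the rest of the pattern try.
Matches: at [3:11] → "''p3njq'"; at [14:18] → "'ep'"; at [21:27] → "'mr5v'"; at [30:36] → "'1fvk'".
Each match is replaced by '_'.

'vq5_zg0_zg0_zg0_'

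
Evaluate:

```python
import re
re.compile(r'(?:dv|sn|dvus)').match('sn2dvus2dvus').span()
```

(0, 2)

With `match`, the pattern is implicitly anchored at the beginning.
The match spans [0:2] → 'sn'.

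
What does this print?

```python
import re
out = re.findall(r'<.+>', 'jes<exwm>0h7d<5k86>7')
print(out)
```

Scanning left to right: at [3:19] → '<exwm>0h7d<5k86>'.
With no groups in the pattern, `findall` gives back each whole match — 1 here.

['<exwm>0h7d<5k86>']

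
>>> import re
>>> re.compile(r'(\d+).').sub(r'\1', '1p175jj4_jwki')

Pattern: one or more of a digit (captured); then any character.
The replacement refers to a captured group, so each match is rewritten using its own captured text.

'1175j4jwki'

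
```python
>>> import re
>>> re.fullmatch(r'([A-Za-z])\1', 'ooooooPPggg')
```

None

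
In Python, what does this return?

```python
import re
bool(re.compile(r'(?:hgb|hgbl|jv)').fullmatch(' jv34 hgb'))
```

False

For `fullmatch`, every character of the input must be accounted for by the pattern.
Here there's no way to consume every character, so the call returns None, and `bool(None)` is False.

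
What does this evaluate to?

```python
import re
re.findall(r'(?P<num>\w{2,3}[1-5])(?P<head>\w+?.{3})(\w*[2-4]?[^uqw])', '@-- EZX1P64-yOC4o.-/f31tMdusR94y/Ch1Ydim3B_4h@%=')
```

[('EZX1', 'P64-', 'yOC4o.'), ('f31', 'tMdu', 'sR94y/'), ('Ch1', 'Ydim', '3B_4h@')]

This matches 2 to 3 of a word character, then a character in [1-5] (captured as 'num'); then one or more of a word character (lazy), then exactly 3 of any character (captured as 'head'); then zero or more of a word character, then optionally a character in [2-4], then any character except [uqw] (captured).
A `+?`/`*?`/`{m,n}?` starts at its minimum and grows only as far as needed for what follows to match.
Matches: at [4:18] match 'EZX1P64-yOC4o.', groups = ('EZX1', 'P64-', 'yOC4o.'); at [20:33] match 'f31tMdusR94y/', groups = ('f31', 'tMdu', 'sR94y/'); at [33:46] match 'Ch1Ydim3B_4h@', groups = ('Ch1', 'Ydim', '3B_4h@').
3 groups means each result is a tuple of 3 captured strings — 3 here.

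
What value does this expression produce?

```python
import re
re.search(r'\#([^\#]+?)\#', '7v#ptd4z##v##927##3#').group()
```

The match spans [2:9] → '#ptd4z#'.

'#ptd4z#'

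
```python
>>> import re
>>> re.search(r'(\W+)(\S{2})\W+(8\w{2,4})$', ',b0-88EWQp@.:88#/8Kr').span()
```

(10, 20)

The pattern matches one or more of a non-word character (captured); then exactly 2 of a non-whitespace character (captured); then one or more of a non-word character; then the literal '8', then 2 to 4 of a word character (captured); then anchored at the end.
The match spans [10:20] → '@.:88#/8Kr'.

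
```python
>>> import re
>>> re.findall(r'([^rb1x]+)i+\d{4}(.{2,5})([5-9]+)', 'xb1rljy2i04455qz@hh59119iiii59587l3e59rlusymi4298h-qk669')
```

This matches one or more of any character except [rb1x] (captured); then one or more of a literal 'i', then exactly 4 of a digit; then 2 to 5 of any character (captured); then one or more of a character in [5-9] (captured).
Walking the string: at [23:38] match '9iiii59587l3e59', groups = ('9iii', '7l3e5', '9'); at [39:56] match 'lusymi4298h-qk669', groups = ('lusym', 'h-qk6', '69').
3 groups means each result is a tuple of 3 captured strings — 2 here.

[('9iii', '7l3e5', '9'), ('lusym', 'h-qk6', '69')]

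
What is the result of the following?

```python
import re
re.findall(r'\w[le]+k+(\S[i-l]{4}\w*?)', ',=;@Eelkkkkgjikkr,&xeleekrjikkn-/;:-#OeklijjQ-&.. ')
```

A non-greedy quantifier consumes as few characters as it can — just enough that the remainder of the pattern still matches from where it stops; whatever follows it matches normally.
Because there's exactly one group, `findall` drops the full match and keeps group 1 from each hit.

['gjikk', 'rjikk']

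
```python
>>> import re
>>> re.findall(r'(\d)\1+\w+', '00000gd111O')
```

['0']

`\1` is not a pattern — it's the concrete string captured by group 1, re-applied verbatim.
Walking the string: at [0:11] match '00000gd111O', group 1 = '0'.
Because there's exactly one group, `findall` drops the full match and keeps group 1 from the one hit.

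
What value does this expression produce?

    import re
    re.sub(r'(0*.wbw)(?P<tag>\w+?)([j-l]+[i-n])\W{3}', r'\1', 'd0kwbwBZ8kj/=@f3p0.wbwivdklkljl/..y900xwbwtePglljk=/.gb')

'd0kwbwf3p0.wbwy900xwbwgb'

Pattern: zero or more of a literal '0', then any character, then the literal 'wbw' (captured); then one or more of a word character (lazy) (captured as 'tag'); then one or more of a character in [j-l], then a character in [i-n] (captured); then exactly 3 of a non-word character.
Matches: at [1:14] → '0kwbwBZ8kj/=@'; at [17:34] → '0.wbwivdklkljl/..'; at [36:53] → '00xwbwtePglljk=/.'.
`\1` in the replacement pulls in group 1's text for each match.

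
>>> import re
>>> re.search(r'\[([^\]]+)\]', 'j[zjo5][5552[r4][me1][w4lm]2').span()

(1, 7)

Unlike `match`, `search` isn't anchored — it looks for the pattern anywhere in the string.
The match spans [1:7] → '[zjo5]'.
Captured: group 1 = 'zjo5'.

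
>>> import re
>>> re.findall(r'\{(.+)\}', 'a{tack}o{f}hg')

Matches: at [1:11] match '{tack}o{f}', group 1 = 'tack}o{f'.
Because there's exactly one group, `findall` drops the full match and keeps group 1 from the one hit.

['tack}o{f']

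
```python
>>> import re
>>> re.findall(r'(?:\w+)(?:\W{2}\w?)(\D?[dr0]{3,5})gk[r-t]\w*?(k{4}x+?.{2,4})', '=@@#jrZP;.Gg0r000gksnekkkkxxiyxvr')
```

Pattern: one or more of a word character (non-capturing group); then exactly 2 of a non-word character, then optionally a word character (non-capturing group); then optionally a non-digit, then 3 to 5 of one of [dr0] (captured); then the literal 'gk', then a character in [r-t], then zero or more of a word character (lazy); then exactly 4 of the literal 'k', then one or more of the literal 'x' (lazy), then 2 to 4 of any character (captured).
With the lazy modifier that quantifier settles for the fewest repetitions that let the rest of the pattern succeed (the atoms after it are unaffected and can still be greedy).
Walking the string: at [4:31] match 'jrZP;.Gg0r000gksnekkkkxxiyx', groups = ('g0r000', 'kkkkxxiyx').
Multiple groups make `findall` return tuples — one 2-tuple for the one match.

[('g0r000', 'kkkkxxiyx')]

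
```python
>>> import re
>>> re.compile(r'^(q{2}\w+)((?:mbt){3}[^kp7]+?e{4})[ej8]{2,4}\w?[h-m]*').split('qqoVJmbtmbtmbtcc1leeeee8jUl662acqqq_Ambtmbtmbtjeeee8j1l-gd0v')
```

['', 'qqoVJmbtmbtmbtcc1leeeee8jUl662acqqq_A', 'mbtmbtmbtjeeee', '-gd0v']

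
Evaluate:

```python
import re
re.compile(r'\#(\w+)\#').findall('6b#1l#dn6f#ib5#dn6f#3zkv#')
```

['1l', 'ib5', '3zkv']

Walking the string: at [2:6] match '#1l#', group 1 = '1l'; at [10:15] match '#ib5#', group 1 = 'ib5'; at [19:25] match '#3zkv#', group 1 = '3zkv'.
`findall` collects group 1 from each match (3 total).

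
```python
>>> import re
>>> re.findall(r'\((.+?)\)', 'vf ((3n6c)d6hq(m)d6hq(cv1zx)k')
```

Matches: at [3:10] match '((3n6c)', group 1 = '(3n6c'; at [14:17] match '(m)', group 1 = 'm'; at [21:28] match '(cv1zx)', group 1 = 'cv1zx'.
`findall` collects group 1 from each match (3 total).

['(3n6c', 'm', 'cv1zx']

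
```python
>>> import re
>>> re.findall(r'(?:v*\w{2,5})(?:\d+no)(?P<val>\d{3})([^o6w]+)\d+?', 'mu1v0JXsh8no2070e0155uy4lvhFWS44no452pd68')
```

[('207', '0e0155uy4lvhFWS4')]

This matches zero or more of a literal 'v', then 2 to 5 of a word character (non-capturing group); then one or more of a digit, then the literal 'no' (non-capturing group); then exactly 3 of a digit (captured as 'val'); then one or more of any character except [o6w] (captured); then one or more of a digit (lazy).
Walking the string: at [3:32] match 'v0JXsh8no2070e0155uy4lvhFWS44', groups = ('207', '0e0155uy4lvhFWS4').
Multiple groups make `findall` return tuples — one 2-tuple for the one match.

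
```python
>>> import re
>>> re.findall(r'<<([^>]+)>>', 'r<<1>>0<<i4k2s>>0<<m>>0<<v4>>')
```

['1', 'i4k2s', 'm', 'v4']

`findall` collects group 1 from each match (4 total).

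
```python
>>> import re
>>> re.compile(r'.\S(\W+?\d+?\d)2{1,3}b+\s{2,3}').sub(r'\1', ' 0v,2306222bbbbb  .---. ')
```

A non-greedy quantifier consumes as few characters as it can — just enough that the remainder of the pattern still matches from where it stops; whatever follows it matches normally.
The replacement refers to a captured group, so each match is rewritten using its own captured text.

' ,2306.---. '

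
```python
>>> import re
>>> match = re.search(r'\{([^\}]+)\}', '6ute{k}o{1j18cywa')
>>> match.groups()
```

('k',)

The match spans [4:7] → '{k}'.
Captured: group 1 = 'k'.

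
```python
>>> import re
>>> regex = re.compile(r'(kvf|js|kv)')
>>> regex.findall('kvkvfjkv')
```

['kv', 'kvf', 'kv']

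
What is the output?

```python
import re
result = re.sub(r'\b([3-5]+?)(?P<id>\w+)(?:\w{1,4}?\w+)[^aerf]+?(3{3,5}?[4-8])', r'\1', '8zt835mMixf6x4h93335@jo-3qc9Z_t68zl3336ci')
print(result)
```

This matches a word boundary (`\b`, zero-width); then one or more of a character in [3-5] (lazy) (captured); then one or more of a word character (captured as 'id'); then 1 to 4 of a word character (lazy), then one or more of a word character (non-capturing group); then one or more of any character except [aerf] (lazy); then 3 to 5 of the literal '3' (lazy), then a character in [4-8] (captured).
`\1` in the replacement pulls in group 1's text for each match.

8zt835mMixf6x4h93335@jo-3ci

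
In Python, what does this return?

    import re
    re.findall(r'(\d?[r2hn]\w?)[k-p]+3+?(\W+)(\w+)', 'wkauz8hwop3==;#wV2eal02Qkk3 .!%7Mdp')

[('8hw', '==;#', 'wV2eal02Qkk3')]

Pattern: optionally a digit, then one of [r2hn], then optionally a word character (captured); then one or more of a character in [k-p], then one or more of a literal '3' (lazy); then one or more of a non-word character (captured); then one or more of a word character (captured).
Walking the string: at [5:27] match '8hwop3==;#wV2eal02Qkk3', groups = ('8hw', '==;#', 'wV2eal02Qkk3').
Multiple groups make `findall` return tuples — one 3-tuple for the one match.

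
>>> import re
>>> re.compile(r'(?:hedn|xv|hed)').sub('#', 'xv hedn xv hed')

'# # # #'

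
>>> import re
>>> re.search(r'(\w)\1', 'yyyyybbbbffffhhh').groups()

A backreference is literal: `\1` must see the identical characters the first group matched.
Unlike `match`, `search` isn't anchored — it looks for the pattern anywhere in the string.
The match spans [0:2] → 'yy'.
Captured: group 1 = 'y'.

('y',)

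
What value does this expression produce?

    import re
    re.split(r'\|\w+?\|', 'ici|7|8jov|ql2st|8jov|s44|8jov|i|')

`split` removes every match and returns the 5 fragments in between.

['ici', '8jov', '8jov', '8jov', '']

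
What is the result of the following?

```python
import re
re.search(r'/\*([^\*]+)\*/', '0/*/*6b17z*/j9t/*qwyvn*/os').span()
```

The match spans [3:12] → '/*6b17z*/'.

(3, 12)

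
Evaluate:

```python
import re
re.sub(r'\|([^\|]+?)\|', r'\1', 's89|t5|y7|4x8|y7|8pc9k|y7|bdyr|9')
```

`\1` in the replacement pulls in group 1's text for each match.

's89t5y74x8y78pc9ky7bdyr9'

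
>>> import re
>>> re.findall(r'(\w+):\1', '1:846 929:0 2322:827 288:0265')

[]

Because there's exactly one group, `findall` drops the full match and keeps group 1 from each hit.
Nothing in the string satisfies the pattern, so the list is empty.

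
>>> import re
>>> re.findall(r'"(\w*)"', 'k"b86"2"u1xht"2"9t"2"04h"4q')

With a single group, `findall` returns only what that group captured — 4 items.

['b86', 'u1xht', '9t', '04h']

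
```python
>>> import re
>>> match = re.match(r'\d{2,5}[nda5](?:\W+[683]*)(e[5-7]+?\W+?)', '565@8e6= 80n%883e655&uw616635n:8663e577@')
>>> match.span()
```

(0, 8)

With `match`, the pattern is implicitly anchored at the beginning.
The match spans [0:8] → '565@8e6='.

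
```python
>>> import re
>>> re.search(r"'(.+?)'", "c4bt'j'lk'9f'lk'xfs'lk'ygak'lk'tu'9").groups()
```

`search` walks the string left to right and returns the first match it finds.
The match spans [4:7] → "'j'".
Captured: group 1 = 'j'.

('j',)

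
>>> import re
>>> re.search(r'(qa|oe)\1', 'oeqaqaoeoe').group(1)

'qa'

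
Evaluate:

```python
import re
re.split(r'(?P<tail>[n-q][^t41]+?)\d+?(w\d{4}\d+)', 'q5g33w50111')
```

The pattern matches a character in [n-q], then one or more of any character except [t41] (lazy) (captured as 'tail'); then one or more of a digit (lazy); then the literal 'w', then exactly 4 of a digit, then one or more of a digit (captured).
Matches to split on: at [0:11] → 'q5g33w50111'.
The group in the pattern means `split` returns the separators' captures alongside the pieces.

['', 'q5g', 'w50111', '']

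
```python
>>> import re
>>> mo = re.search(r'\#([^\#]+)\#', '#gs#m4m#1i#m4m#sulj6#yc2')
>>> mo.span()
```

`search` walks the string left to right and returns the first match it finds.
The match spans [0:4] → '#gs#'.
Captured: group 1 = 'gs'.

(0, 4)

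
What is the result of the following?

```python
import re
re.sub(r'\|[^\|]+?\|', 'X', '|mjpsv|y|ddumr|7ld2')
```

'XyX7ld2'

Every occurrence is swapped for 'X'.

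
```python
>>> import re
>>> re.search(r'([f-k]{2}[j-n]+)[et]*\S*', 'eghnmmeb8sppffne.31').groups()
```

('ghnmm',)

The match spans [1:19] → 'ghnmmeb8sppffne.31'.
Captured: group 1 = 'ghnmm'.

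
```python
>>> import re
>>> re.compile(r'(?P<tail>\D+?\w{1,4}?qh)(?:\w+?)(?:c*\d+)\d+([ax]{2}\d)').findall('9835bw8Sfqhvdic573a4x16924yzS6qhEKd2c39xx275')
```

[('bw8Sfqh', 'xx2')]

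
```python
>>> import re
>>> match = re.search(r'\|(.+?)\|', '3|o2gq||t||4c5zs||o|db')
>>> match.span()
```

(1, 7)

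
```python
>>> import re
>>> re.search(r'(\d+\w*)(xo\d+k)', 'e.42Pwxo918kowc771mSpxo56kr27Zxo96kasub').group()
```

Pattern: one or more of a digit, then zero or more of a word character (captured); then the literal 'xo', then one or more of a digit, then the literal 'k' (captured).
`re.search` tries every starting position until one works.
The match spans [2:35] → '42Pwxo918kowc771mSpxo56kr27Zxo96k'.
Captured: group 1 = '42Pwxo918kowc771mSpxo56kr27Z', group 2 = 'xo96k'.

'42Pwxo918kowc771mSpxo56kr27Zxo96k'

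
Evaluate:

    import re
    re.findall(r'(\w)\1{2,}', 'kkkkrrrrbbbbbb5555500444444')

After group 1 captures some text, `\1` only succeeds where that same text appears again.
`findall` collects group 1 from each match (5 total).

['k', 'r', 'b', '5', '4']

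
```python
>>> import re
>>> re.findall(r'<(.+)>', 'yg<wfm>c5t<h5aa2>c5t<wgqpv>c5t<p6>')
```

['wfm>c5t<h5aa2>c5t<wgqpv>c5t<p6']

Because there's exactly one group, `findall` drops the full match and keeps group 1 from the one hit.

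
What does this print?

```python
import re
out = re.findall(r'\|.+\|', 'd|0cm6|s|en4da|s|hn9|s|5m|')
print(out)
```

['|0cm6|s|en4da|s|hn9|s|5m|']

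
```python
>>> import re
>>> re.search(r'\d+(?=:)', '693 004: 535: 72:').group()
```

'004'

The `(?=…)`/`(?<=…)` assertion just peeks at neighbouring text; it doesn't advance the match position.
The match spans [4:7] → '004'.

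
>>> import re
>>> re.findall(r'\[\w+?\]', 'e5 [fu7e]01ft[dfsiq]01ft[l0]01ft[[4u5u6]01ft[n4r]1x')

Walking the string: at [3:9] → '[fu7e]'; at [13:20] → '[dfsiq]'; at [24:28] → '[l0]'; at [33:40] → '[4u5u6]'; at [44:49] → '[n4r]'.
`findall` yields the raw match text (5 of them) because the pattern has no groups.

['[fu7e]', '[dfsiq]', '[l0]', '[4u5u6]', '[n4r]']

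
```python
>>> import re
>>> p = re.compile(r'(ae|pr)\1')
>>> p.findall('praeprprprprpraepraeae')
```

['pr', 'pr', 'ae']

`\1` is not a pattern — it's the concrete string captured by group 1, re-applied verbatim.
Scanning left to right: at [4:8] match 'prpr', group 1 = 'pr'; at [8:12] match 'prpr', group 1 = 'pr'; at [18:22] match 'aeae', group 1 = 'ae'.
With a single group, `findall` returns only what that group captured — 3 items.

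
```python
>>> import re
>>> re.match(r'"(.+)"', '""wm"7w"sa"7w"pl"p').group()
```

'""wm"7w"sa"7w"pl"'

With `match`, the pattern is implicitly anchored at the beginning.
The match spans [0:17] → '""wm"7w"sa"7w"pl"'.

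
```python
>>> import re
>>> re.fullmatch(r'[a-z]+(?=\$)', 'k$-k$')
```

None

The lookaround is zero-width — it requires the adjacent text to match without consuming it, so the asserted text isn't part of the match.
`re.fullmatch` requires the pattern to consume the entire string.
Here there's no way to consume every character, so the call returns None.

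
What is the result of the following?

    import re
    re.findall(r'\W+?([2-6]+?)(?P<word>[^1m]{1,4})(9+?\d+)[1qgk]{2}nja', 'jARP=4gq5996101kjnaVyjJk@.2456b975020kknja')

[('2', '456b', '975020')]

Pattern: one or more of a non-word character (lazy); then one or more of a character in [2-6] (lazy) (captured); then 1 to 4 of any character except [1m] (captured as 'word'); then one or more of the literal '9' (lazy), then one or more of a digit (captured); then exactly 2 of one of [1qgk], then the literal 'nja'.
With the lazy modifier that quantifier settles for the fewest repetitions that let the rest of the pattern succeed (the atoms after it are unaffected and can still be greedy).
Walking the string: at [24:42] match '@.2456b975020kknja', groups = ('2', '456b', '975020').
`findall` packs the 3 group values into a tuple for every match.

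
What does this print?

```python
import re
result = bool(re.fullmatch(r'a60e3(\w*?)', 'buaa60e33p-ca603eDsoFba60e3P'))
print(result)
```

False

Pattern: the literal 'a60', then the literal 'e3'; then zero or more of a word character (lazy) (captured).
For `fullmatch`, every character of the input must be accounted for by the pattern.
Here there's no way to consume every character, so the call returns None, and `bool(None)` is False.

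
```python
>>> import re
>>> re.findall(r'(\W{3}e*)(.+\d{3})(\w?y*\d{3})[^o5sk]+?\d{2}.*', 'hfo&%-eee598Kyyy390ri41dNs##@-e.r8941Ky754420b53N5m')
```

This matches exactly 3 of a non-word character, then zero or more of the literal 'e' (captured); then one or more of any character, then exactly 3 of a digit (captured); then optionally a word character, then zero or more of the literal 'y', then exactly 3 of a digit (captured); then one or more of any character except [o5sk] (lazy), then exactly 2 of a digit, then zero or more of any character.
`findall` packs the 3 group values into a tuple for every match.

[('&%-eee', '598Kyyy390ri41dNs##@-e.r8941Ky754', '420')]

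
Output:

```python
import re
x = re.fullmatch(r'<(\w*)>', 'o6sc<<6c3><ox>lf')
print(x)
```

`re.fullmatch` requires the pattern to consume the entire string.
Here the pattern can't cover the whole string, so the call returns None.

None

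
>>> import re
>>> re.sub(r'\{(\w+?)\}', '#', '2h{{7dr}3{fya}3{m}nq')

'2h{#3#3#nq'

Each match is replaced by '#'.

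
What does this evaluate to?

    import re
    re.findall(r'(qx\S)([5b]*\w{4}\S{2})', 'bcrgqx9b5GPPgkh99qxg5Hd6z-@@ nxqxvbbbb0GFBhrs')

Multiple groups make `findall` return tuples — one 2-tuple for each match.

[('qx9', 'b5GPPgkh'), ('qxg', '5Hd6z-@'), ('qxv', 'bbbb0GFBhr')]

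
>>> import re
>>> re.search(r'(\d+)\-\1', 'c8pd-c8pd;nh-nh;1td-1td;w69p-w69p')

None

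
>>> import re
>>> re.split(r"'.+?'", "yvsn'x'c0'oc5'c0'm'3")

['yvsn', 'c0', 'c0', '3']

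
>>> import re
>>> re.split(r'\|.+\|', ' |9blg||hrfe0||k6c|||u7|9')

[' ', '9']

The string is cut at each match, leaving 2 pieces.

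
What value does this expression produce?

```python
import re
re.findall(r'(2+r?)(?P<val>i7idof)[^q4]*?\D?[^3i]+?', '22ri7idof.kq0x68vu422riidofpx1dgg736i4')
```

The pattern matches one or more of the literal '2', then optionally a literal 'r' (captured); then the literal 'i7i', then the literal 'dof' (captured as 'val'); then zero or more of any character except [q4] (lazy), then optionally a non-digit, then one or more of any character except [3i] (lazy).
Scanning left to right: at [0:11] match '22ri7idof.k', groups = ('22r', 'i7idof').
`findall` packs the 2 group values into a tuple for every match.

[('22r', 'i7idof')]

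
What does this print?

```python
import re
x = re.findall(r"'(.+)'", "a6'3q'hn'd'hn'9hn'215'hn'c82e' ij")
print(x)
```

With a single group, `findall` returns only what that group captured — 1 item.

["3q'hn'd'hn'9hn'215'hn'c82e"]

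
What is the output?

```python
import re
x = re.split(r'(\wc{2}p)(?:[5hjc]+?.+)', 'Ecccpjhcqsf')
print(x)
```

This matches a word character, then exactly 2 of a literal 'c', then the literal 'p' (captured); then one or more of one of [5hjc] (lazy), then one or more of any character (non-capturing group).
Matches to split on: at [1:11] → 'cccpjhcqsf'.
`re.split` interleaves the captured-group text with the surrounding fragments.

['E', 'cccp', '']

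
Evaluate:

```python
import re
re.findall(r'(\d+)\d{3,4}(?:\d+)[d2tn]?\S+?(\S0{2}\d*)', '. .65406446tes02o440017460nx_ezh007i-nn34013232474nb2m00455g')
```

[('6540', '40017460'), ('3401323', 'm00455')]

With the lazy modifier that quantifier settles for the fewest repetitions that let the rest of the pattern succeed (the atoms after it are unaffected and can still be greedy).
With 2 capturing groups, `findall` returns a 2-tuple per match.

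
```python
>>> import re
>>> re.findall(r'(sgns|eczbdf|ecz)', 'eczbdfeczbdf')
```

Alternation isn't longest-match — the leftmost alternative that fits at this position is chosen.
Scanning left to right: at [0:6] match 'eczbdf', group 1 = 'eczbdf'; at [6:12] match 'eczbdf', group 1 = 'eczbdf'.
With a single group, `findall` returns only what that group captured — 2 items.

['eczbdf', 'eczbdf']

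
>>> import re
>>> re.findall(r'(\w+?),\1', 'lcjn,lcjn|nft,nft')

['lcjn', 'nft']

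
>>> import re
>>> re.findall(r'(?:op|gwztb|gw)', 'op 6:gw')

['op', 'gw']

Scanning left to right: at [0:2] → 'op'; at [5:7] → 'gw'.
With no groups in the pattern, `findall` gives back each whole match — 2 here.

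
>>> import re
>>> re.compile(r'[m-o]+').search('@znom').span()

(2, 5)

The pattern matches one or more of a character in [m-o].
`search` walks the string left to right and returns the first match it finds.
The match spans [2:5] → 'nom'.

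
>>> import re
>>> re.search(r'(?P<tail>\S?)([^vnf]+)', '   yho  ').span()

(0, 8)

The match spans [0:8] → '   yho  '.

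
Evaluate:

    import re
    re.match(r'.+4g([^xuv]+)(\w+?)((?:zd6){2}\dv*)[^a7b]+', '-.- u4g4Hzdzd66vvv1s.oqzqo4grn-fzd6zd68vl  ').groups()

('rn-', 'f', 'zd6zd68v')

This matches one or more of any character, then the literal '4g'; then one or more of any character except [xuv] (captured); then one or more of a word character (lazy) (captured); then the literal 'zd6' repeated 2 times, then a digit, then zero or more of the literal 'v' (captured); then one or more of any character except [a7b].
`re.match` only tries the pattern at the start of the string.
The match spans [0:43] → '-.- u4g4Hzdzd66vvv1s.oqzqo4grn-fzd6zd68vl  '.
Captured: group 1 = 'rn-', group 2 = 'f', group 3 = 'zd6zd68v'.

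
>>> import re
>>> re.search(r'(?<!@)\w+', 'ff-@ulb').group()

'ff'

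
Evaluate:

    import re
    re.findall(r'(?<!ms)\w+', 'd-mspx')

['d', 'mspx']

`(?!…)`/`(?<!…)` only lets a position through if the neighbouring text does NOT match; no characters are consumed.
Matches: at [0:1] → 'd'; at [2:6] → 'mspx'.
`findall` yields the raw match text (2 of them) because the pattern has no groups.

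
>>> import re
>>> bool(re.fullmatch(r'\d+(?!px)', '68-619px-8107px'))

False

`re.fullmatch` is like wrapping the pattern in `^…$` (in single-line mode).
Here there's no way to consume every character, so the call returns None, and `bool(None)` is False.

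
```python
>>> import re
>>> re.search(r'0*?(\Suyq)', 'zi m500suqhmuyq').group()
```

'muyq'

This matches zero or more of a literal '0' (lazy); then a non-whitespace character, then the literal 'uyq' (captured).
`re.search` scans for the first position where the pattern succeeds.
The match spans [11:15] → 'muyq'.
Captured: group 1 = 'muyq'.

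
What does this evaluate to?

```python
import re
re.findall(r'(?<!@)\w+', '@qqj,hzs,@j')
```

['qj', 'hzs']

A negative assertion filters positions out without eating any characters.
Walking the string: at [2:4] → 'qj'; at [5:8] → 'hzs'.
No capturing groups, so `findall` returns the 2 full match strings.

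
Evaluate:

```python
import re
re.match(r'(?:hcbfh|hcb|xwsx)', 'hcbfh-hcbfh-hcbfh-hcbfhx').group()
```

With `match`, the pattern is implicitly anchored at the beginning.
The match spans [0:5] → 'hcbfh'.

'hcbfh'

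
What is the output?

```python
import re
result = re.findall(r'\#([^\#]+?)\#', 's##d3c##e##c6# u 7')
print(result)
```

['d3c', 'e', 'c6']

With a single group, `findall` returns only what that group captured — 3 items.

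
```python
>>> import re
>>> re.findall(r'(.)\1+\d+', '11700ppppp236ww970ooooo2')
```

['1', 'p', 'w', 'o']

After group 1 captures some text, `\1` only succeeds where that same text appears again.
One capturing group, so `findall` returns just the captured substring from each match — 4 in all.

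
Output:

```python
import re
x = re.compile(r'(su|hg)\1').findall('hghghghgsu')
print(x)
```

['hg', 'hg']

A backreference is literal: `\1` must see the identical characters the first group matched.
Walking the string: at [0:4] match 'hghg', group 1 = 'hg'; at [4:8] match 'hghg', group 1 = 'hg'.
With a single group, `findall` returns only what that group captured — 2 items.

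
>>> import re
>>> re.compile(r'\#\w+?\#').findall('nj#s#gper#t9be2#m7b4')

Walking the string: at [2:5] → '#s#'; at [9:16] → '#t9be2#'.
Since nothing is captured, `findall` lists the 2 matched substrings directly.

['#s#', '#t9be2#']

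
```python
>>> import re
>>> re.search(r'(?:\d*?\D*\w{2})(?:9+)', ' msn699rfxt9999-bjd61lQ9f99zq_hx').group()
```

This matches zero or more of a digit (lazy), then zero or more of a non-digit, then exactly 2 of a word character (non-capturing group); then one or more of a literal '9' (non-capturing group).
`re.search` scans for the first position where the pattern succeeds.
The match spans [0:7] → ' msn699'.

' msn699'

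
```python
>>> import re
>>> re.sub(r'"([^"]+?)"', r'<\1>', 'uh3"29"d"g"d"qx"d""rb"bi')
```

`\1` in the replacement pulls in group 1's text for each match.

'uh3<29>d<g>d<qx>d"<rb>bi'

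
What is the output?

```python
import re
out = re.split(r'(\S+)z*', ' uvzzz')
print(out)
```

[' ', 'uvzzz', '']

Pattern: one or more of a non-whitespace character (captured); then zero or more of a literal 'z'.
Matches to split on: at [1:6] → 'uvzzz'.
`re.split` interleaves the captured-group text with the surrounding fragments.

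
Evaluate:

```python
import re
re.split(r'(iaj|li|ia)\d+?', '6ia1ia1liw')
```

Matches to split on: at [1:4] → 'ia1'; at [4:7] → 'ia1'.
`re.split` interleaves the captured-group text with the surrounding fragments.

['6', 'ia', '', 'ia', 'liw']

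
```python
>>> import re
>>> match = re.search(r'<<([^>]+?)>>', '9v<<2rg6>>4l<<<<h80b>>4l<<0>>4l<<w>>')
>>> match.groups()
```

('2rg6',)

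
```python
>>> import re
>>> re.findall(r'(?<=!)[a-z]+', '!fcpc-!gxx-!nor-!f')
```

['fcpc', 'gxx', 'nor', 'f']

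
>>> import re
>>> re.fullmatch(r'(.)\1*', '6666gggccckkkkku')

None

`\1` is not a pattern — it's the concrete string captured by group 1, re-applied verbatim.
`fullmatch` succeeds only if the pattern covers the string from start to end.
Here there's no way to consume every character, so the call returns None.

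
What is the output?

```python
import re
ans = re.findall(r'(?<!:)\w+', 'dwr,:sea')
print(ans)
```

['dwr', 'ea']

Because the assertion is negative and zero-width, positions next to the forbidden text are skipped.
Walking the string: at [0:3] → 'dwr'; at [6:8] → 'ea'.
No capturing groups, so `findall` returns the 2 full match strings.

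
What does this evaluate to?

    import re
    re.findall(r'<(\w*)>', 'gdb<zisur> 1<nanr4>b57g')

['zisur', 'nanr4']

Matches: at [3:10] match '<zisur>', group 1 = 'zisur'; at [12:19] match '<nanr4>', group 1 = 'nanr4'.
With a single group, `findall` returns only what that group captured — 2 items.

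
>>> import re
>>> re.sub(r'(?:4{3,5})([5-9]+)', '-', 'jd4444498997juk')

Each match is replaced by '-'.

'jd-juk'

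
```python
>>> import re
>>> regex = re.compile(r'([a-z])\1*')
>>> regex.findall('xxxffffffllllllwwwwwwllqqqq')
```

['x', 'f', 'l', 'w', 'l', 'q']

After group 1 captures some text, `\1` only succeeds where that same text appears again.
One capturing group, so `findall` returns just the captured substring from each match — 6 in all.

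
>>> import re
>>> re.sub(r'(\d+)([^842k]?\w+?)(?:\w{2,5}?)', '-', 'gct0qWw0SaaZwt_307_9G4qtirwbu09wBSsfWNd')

The pattern matches one or more of a digit (captured); then optionally any character except [842k], then one or more of a word character (lazy) (captured); then 2 to 5 of a word character (lazy) (non-capturing group).
Matches: at [3:8] → '0qWw0'; at [15:22] → '307_9G4'; at [29:35] → '09wBSs'.
`sub` substitutes '-' at each match site.

'gct-SaaZwt_-qtirwbu-fWNd'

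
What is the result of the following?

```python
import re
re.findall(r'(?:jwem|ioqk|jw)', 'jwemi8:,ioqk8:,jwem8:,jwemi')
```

The regex engine tests alternatives in the order written; an earlier branch that matches wins even if a later one would match more.
Walking the string: at [0:4] → 'jwem'; at [8:12] → 'ioqk'; at [15:19] → 'jwem'; at [22:26] → 'jwem'.
No capturing groups, so `findall` returns the 4 full match strings.

['jwem', 'ioqk', 'jwem', 'jwem']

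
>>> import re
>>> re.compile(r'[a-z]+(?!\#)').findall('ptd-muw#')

['ptd', 'mu']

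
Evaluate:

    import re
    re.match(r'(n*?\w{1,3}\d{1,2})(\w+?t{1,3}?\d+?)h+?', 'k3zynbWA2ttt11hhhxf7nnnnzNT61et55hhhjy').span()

(0, 15)

Pattern: zero or more of a literal 'n' (lazy), then 1 to 3 of a word character, then 1 to 2 of a digit (captured); then one or more of a word character (lazy), then 1 to 3 of the literal 't' (lazy), then one or more of a digit (lazy) (captured); then one or more of a literal 'h' (lazy).
Lazy quantifiers expand one character at a time until the remainder of the pattern can match.
`re.match` only tries the pattern at the start of the string.
The match spans [0:15] → 'k3zynbWA2ttt11h'.
Captured: group 1 = 'k3', group 2 = 'zynbWA2ttt11'.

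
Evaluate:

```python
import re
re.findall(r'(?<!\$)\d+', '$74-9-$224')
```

Because the assertion is negative and zero-width, positions next to the forbidden text are skipped.
`findall` yields the raw match text (3 of them) because the pattern has no groups.

['4', '9', '24']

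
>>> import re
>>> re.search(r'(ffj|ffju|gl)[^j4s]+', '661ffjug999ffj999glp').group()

'ffjug999ff'

The match spans [3:13] → 'ffjug999ff'.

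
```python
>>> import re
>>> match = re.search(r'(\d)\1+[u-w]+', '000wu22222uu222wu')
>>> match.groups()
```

The match spans [0:5] → '000wu'.
Captured: group 1 = '0'.

('0',)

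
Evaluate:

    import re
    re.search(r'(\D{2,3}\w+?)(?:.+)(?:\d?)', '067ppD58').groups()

Pattern: 2 to 3 of a non-digit, then one or more of a word character (lazy) (captured); then one or more of any character (non-capturing group); then optionally a digit (non-capturing group).
`re.search` tries every starting position until one works.
The match spans [3:8] → 'ppD58'.
Captured: group 1 = 'ppD5'.

('ppD5',)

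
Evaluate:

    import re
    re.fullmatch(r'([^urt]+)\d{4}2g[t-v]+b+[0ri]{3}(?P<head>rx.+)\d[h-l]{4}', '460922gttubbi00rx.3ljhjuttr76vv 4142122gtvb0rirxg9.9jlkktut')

None

Pattern: one or more of any character except [urt] (captured); then exactly 4 of a digit, then the literal '2g'; then one or more of a character in [t-v], then one or more of the literal 'b', then exactly 3 of one of [0ri]; then the literal 'rx', then one or more of any character (captured as 'head'); then a digit, then exactly 4 of a character in [h-l].
`re.fullmatch` is like wrapping the pattern in `^…$` (in single-line mode).
Here the string isn't matched end-to-end, so the call returns None.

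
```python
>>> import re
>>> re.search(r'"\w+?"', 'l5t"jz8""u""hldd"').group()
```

`search` walks the string left to right and returns the first match it finds.
The match spans [3:8] → '"jz8"'.

'"jz8"'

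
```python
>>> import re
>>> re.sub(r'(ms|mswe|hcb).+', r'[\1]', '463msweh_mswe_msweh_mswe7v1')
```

`|` is ordered: at each position the engine commits to the first alternative that works.
Matches: at [3:27] → 'msweh_mswe_msweh_mswe7v1'.
The replacement refers to a captured group, so each match is rewritten using its own captured text.

'463[ms]'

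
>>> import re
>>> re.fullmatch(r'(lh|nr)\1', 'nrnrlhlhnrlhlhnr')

None

For `fullmatch`, every character of the input must be accounted for by the pattern.
Here there's no way to consume every character, so the call returns None.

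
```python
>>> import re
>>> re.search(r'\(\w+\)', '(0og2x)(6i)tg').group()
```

'(0og2x)'

`re.search` scans for the first position where the pattern succeeds.
The match spans [0:7] → '(0og2x)'.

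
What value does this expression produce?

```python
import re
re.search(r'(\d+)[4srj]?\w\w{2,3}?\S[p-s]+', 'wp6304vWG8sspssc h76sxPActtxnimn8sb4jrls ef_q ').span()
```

(2, 15)

This matches one or more of a digit (captured); then optionally one of [4srj]; then a word character; then 2 to 3 of a word character (lazy), then a non-whitespace character, then one or more of a character in [p-s].
`search` walks the string left to right and returns the first match it finds.
The match spans [2:15] → '6304vWG8sspss'.
Captured: group 1 = '6304'.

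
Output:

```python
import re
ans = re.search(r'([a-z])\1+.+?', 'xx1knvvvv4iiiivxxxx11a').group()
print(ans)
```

`\1` is not a pattern — it's the concrete string captured by group 1, re-applied verbatim.
`re.search` scans for the first position where the pattern succeeds.
The match spans [0:3] → 'xx1'.
Captured: group 1 = 'x'.

xx1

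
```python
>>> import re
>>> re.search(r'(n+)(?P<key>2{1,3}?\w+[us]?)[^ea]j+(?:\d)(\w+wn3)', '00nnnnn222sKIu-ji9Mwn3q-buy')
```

None

Here no position works, so the call returns None.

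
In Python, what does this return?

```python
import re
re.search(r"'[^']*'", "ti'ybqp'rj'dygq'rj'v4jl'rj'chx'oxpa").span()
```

Unlike `match`, `search` isn't anchored — it looks for the pattern anywhere in the string.
The match spans [2:8] → "'ybqp'".

(2, 8)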